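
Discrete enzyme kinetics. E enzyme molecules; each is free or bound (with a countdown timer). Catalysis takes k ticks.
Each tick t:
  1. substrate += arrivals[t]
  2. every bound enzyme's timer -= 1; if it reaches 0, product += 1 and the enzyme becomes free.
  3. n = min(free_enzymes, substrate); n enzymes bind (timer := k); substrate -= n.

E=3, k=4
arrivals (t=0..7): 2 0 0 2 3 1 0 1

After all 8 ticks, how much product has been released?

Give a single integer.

Answer: 3

Derivation:
t=0: arr=2 -> substrate=0 bound=2 product=0
t=1: arr=0 -> substrate=0 bound=2 product=0
t=2: arr=0 -> substrate=0 bound=2 product=0
t=3: arr=2 -> substrate=1 bound=3 product=0
t=4: arr=3 -> substrate=2 bound=3 product=2
t=5: arr=1 -> substrate=3 bound=3 product=2
t=6: arr=0 -> substrate=3 bound=3 product=2
t=7: arr=1 -> substrate=3 bound=3 product=3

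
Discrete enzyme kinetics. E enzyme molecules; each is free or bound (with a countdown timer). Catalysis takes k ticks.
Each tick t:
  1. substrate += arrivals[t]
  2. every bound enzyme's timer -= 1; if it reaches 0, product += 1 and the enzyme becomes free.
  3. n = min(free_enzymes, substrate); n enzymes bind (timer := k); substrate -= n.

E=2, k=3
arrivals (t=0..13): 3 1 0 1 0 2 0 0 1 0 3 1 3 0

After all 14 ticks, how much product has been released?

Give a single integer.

Answer: 8

Derivation:
t=0: arr=3 -> substrate=1 bound=2 product=0
t=1: arr=1 -> substrate=2 bound=2 product=0
t=2: arr=0 -> substrate=2 bound=2 product=0
t=3: arr=1 -> substrate=1 bound=2 product=2
t=4: arr=0 -> substrate=1 bound=2 product=2
t=5: arr=2 -> substrate=3 bound=2 product=2
t=6: arr=0 -> substrate=1 bound=2 product=4
t=7: arr=0 -> substrate=1 bound=2 product=4
t=8: arr=1 -> substrate=2 bound=2 product=4
t=9: arr=0 -> substrate=0 bound=2 product=6
t=10: arr=3 -> substrate=3 bound=2 product=6
t=11: arr=1 -> substrate=4 bound=2 product=6
t=12: arr=3 -> substrate=5 bound=2 product=8
t=13: arr=0 -> substrate=5 bound=2 product=8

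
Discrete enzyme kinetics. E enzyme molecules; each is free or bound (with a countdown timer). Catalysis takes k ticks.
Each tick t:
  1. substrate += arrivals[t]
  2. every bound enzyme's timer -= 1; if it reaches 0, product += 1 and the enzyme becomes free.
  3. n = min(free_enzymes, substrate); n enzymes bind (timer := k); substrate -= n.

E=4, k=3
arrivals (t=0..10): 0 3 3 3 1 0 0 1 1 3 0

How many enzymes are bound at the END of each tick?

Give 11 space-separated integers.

t=0: arr=0 -> substrate=0 bound=0 product=0
t=1: arr=3 -> substrate=0 bound=3 product=0
t=2: arr=3 -> substrate=2 bound=4 product=0
t=3: arr=3 -> substrate=5 bound=4 product=0
t=4: arr=1 -> substrate=3 bound=4 product=3
t=5: arr=0 -> substrate=2 bound=4 product=4
t=6: arr=0 -> substrate=2 bound=4 product=4
t=7: arr=1 -> substrate=0 bound=4 product=7
t=8: arr=1 -> substrate=0 bound=4 product=8
t=9: arr=3 -> substrate=3 bound=4 product=8
t=10: arr=0 -> substrate=0 bound=4 product=11

Answer: 0 3 4 4 4 4 4 4 4 4 4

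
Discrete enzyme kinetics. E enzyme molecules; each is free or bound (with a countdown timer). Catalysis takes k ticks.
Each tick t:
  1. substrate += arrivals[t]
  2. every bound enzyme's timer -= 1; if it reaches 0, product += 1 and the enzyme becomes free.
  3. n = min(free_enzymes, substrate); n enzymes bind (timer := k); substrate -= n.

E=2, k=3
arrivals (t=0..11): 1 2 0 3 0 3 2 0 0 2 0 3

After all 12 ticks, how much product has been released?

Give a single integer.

Answer: 6

Derivation:
t=0: arr=1 -> substrate=0 bound=1 product=0
t=1: arr=2 -> substrate=1 bound=2 product=0
t=2: arr=0 -> substrate=1 bound=2 product=0
t=3: arr=3 -> substrate=3 bound=2 product=1
t=4: arr=0 -> substrate=2 bound=2 product=2
t=5: arr=3 -> substrate=5 bound=2 product=2
t=6: arr=2 -> substrate=6 bound=2 product=3
t=7: arr=0 -> substrate=5 bound=2 product=4
t=8: arr=0 -> substrate=5 bound=2 product=4
t=9: arr=2 -> substrate=6 bound=2 product=5
t=10: arr=0 -> substrate=5 bound=2 product=6
t=11: arr=3 -> substrate=8 bound=2 product=6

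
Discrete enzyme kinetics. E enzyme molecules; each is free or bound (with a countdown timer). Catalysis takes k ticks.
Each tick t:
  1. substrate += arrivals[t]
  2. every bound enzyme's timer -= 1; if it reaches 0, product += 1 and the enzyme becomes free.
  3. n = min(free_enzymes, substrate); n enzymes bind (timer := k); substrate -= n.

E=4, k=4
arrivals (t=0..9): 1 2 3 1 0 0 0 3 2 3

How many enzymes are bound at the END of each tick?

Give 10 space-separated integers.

Answer: 1 3 4 4 4 4 3 4 4 4

Derivation:
t=0: arr=1 -> substrate=0 bound=1 product=0
t=1: arr=2 -> substrate=0 bound=3 product=0
t=2: arr=3 -> substrate=2 bound=4 product=0
t=3: arr=1 -> substrate=3 bound=4 product=0
t=4: arr=0 -> substrate=2 bound=4 product=1
t=5: arr=0 -> substrate=0 bound=4 product=3
t=6: arr=0 -> substrate=0 bound=3 product=4
t=7: arr=3 -> substrate=2 bound=4 product=4
t=8: arr=2 -> substrate=3 bound=4 product=5
t=9: arr=3 -> substrate=4 bound=4 product=7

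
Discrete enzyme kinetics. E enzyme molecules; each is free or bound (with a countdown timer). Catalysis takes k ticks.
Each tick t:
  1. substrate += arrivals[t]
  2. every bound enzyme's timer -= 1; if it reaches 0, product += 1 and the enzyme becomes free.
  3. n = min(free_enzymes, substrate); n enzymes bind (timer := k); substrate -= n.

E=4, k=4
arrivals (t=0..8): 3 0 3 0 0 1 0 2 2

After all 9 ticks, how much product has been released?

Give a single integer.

Answer: 6

Derivation:
t=0: arr=3 -> substrate=0 bound=3 product=0
t=1: arr=0 -> substrate=0 bound=3 product=0
t=2: arr=3 -> substrate=2 bound=4 product=0
t=3: arr=0 -> substrate=2 bound=4 product=0
t=4: arr=0 -> substrate=0 bound=3 product=3
t=5: arr=1 -> substrate=0 bound=4 product=3
t=6: arr=0 -> substrate=0 bound=3 product=4
t=7: arr=2 -> substrate=1 bound=4 product=4
t=8: arr=2 -> substrate=1 bound=4 product=6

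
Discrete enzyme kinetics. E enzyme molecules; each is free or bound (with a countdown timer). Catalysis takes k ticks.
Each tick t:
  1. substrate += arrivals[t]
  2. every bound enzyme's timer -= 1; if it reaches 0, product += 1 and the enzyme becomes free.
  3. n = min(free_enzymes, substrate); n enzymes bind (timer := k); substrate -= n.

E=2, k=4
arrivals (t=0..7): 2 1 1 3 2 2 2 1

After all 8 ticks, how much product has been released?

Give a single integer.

t=0: arr=2 -> substrate=0 bound=2 product=0
t=1: arr=1 -> substrate=1 bound=2 product=0
t=2: arr=1 -> substrate=2 bound=2 product=0
t=3: arr=3 -> substrate=5 bound=2 product=0
t=4: arr=2 -> substrate=5 bound=2 product=2
t=5: arr=2 -> substrate=7 bound=2 product=2
t=6: arr=2 -> substrate=9 bound=2 product=2
t=7: arr=1 -> substrate=10 bound=2 product=2

Answer: 2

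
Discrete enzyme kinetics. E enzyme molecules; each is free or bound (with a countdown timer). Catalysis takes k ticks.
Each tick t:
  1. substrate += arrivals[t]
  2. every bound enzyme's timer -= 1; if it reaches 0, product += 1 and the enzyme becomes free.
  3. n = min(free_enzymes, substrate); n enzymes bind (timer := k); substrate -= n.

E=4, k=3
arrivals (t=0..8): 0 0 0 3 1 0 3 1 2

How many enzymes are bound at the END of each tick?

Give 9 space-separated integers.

t=0: arr=0 -> substrate=0 bound=0 product=0
t=1: arr=0 -> substrate=0 bound=0 product=0
t=2: arr=0 -> substrate=0 bound=0 product=0
t=3: arr=3 -> substrate=0 bound=3 product=0
t=4: arr=1 -> substrate=0 bound=4 product=0
t=5: arr=0 -> substrate=0 bound=4 product=0
t=6: arr=3 -> substrate=0 bound=4 product=3
t=7: arr=1 -> substrate=0 bound=4 product=4
t=8: arr=2 -> substrate=2 bound=4 product=4

Answer: 0 0 0 3 4 4 4 4 4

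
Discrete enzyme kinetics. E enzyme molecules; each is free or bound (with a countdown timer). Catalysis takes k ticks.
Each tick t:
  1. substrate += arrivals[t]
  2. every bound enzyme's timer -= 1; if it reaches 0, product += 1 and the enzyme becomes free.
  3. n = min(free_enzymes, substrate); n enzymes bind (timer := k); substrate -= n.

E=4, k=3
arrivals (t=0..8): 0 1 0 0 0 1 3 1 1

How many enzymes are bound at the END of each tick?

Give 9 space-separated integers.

t=0: arr=0 -> substrate=0 bound=0 product=0
t=1: arr=1 -> substrate=0 bound=1 product=0
t=2: arr=0 -> substrate=0 bound=1 product=0
t=3: arr=0 -> substrate=0 bound=1 product=0
t=4: arr=0 -> substrate=0 bound=0 product=1
t=5: arr=1 -> substrate=0 bound=1 product=1
t=6: arr=3 -> substrate=0 bound=4 product=1
t=7: arr=1 -> substrate=1 bound=4 product=1
t=8: arr=1 -> substrate=1 bound=4 product=2

Answer: 0 1 1 1 0 1 4 4 4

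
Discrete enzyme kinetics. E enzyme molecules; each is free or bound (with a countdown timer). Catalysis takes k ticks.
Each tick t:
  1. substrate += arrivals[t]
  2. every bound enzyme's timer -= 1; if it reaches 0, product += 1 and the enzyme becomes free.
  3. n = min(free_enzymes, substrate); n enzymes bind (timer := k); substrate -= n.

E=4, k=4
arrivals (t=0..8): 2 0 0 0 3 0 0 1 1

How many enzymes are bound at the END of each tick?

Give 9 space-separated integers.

Answer: 2 2 2 2 3 3 3 4 2

Derivation:
t=0: arr=2 -> substrate=0 bound=2 product=0
t=1: arr=0 -> substrate=0 bound=2 product=0
t=2: arr=0 -> substrate=0 bound=2 product=0
t=3: arr=0 -> substrate=0 bound=2 product=0
t=4: arr=3 -> substrate=0 bound=3 product=2
t=5: arr=0 -> substrate=0 bound=3 product=2
t=6: arr=0 -> substrate=0 bound=3 product=2
t=7: arr=1 -> substrate=0 bound=4 product=2
t=8: arr=1 -> substrate=0 bound=2 product=5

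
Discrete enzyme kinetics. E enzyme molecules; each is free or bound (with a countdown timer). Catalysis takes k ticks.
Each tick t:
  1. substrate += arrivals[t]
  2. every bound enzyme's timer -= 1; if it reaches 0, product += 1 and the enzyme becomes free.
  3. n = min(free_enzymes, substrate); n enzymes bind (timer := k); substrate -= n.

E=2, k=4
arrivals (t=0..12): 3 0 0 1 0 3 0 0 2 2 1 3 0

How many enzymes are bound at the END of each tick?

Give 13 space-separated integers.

t=0: arr=3 -> substrate=1 bound=2 product=0
t=1: arr=0 -> substrate=1 bound=2 product=0
t=2: arr=0 -> substrate=1 bound=2 product=0
t=3: arr=1 -> substrate=2 bound=2 product=0
t=4: arr=0 -> substrate=0 bound=2 product=2
t=5: arr=3 -> substrate=3 bound=2 product=2
t=6: arr=0 -> substrate=3 bound=2 product=2
t=7: arr=0 -> substrate=3 bound=2 product=2
t=8: arr=2 -> substrate=3 bound=2 product=4
t=9: arr=2 -> substrate=5 bound=2 product=4
t=10: arr=1 -> substrate=6 bound=2 product=4
t=11: arr=3 -> substrate=9 bound=2 product=4
t=12: arr=0 -> substrate=7 bound=2 product=6

Answer: 2 2 2 2 2 2 2 2 2 2 2 2 2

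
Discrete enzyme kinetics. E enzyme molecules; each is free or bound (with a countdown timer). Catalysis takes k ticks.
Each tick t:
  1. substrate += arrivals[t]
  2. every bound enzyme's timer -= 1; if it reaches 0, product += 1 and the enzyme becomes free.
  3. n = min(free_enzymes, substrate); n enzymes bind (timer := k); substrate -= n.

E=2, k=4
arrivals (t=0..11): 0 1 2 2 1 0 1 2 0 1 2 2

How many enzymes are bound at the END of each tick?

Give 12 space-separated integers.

t=0: arr=0 -> substrate=0 bound=0 product=0
t=1: arr=1 -> substrate=0 bound=1 product=0
t=2: arr=2 -> substrate=1 bound=2 product=0
t=3: arr=2 -> substrate=3 bound=2 product=0
t=4: arr=1 -> substrate=4 bound=2 product=0
t=5: arr=0 -> substrate=3 bound=2 product=1
t=6: arr=1 -> substrate=3 bound=2 product=2
t=7: arr=2 -> substrate=5 bound=2 product=2
t=8: arr=0 -> substrate=5 bound=2 product=2
t=9: arr=1 -> substrate=5 bound=2 product=3
t=10: arr=2 -> substrate=6 bound=2 product=4
t=11: arr=2 -> substrate=8 bound=2 product=4

Answer: 0 1 2 2 2 2 2 2 2 2 2 2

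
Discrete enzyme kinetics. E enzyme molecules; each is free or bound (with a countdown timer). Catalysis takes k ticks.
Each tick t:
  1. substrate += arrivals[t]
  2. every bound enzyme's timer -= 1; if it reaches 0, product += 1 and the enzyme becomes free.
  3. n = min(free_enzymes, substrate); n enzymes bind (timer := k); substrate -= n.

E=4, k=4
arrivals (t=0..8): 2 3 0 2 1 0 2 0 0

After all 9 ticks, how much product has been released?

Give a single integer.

Answer: 6

Derivation:
t=0: arr=2 -> substrate=0 bound=2 product=0
t=1: arr=3 -> substrate=1 bound=4 product=0
t=2: arr=0 -> substrate=1 bound=4 product=0
t=3: arr=2 -> substrate=3 bound=4 product=0
t=4: arr=1 -> substrate=2 bound=4 product=2
t=5: arr=0 -> substrate=0 bound=4 product=4
t=6: arr=2 -> substrate=2 bound=4 product=4
t=7: arr=0 -> substrate=2 bound=4 product=4
t=8: arr=0 -> substrate=0 bound=4 product=6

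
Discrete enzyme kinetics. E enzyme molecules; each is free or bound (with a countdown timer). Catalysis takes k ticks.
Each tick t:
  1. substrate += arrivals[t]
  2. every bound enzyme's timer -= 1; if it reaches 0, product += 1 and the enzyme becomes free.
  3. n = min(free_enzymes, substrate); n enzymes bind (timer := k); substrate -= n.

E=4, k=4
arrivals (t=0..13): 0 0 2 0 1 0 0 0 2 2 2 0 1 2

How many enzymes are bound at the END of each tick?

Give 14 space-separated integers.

t=0: arr=0 -> substrate=0 bound=0 product=0
t=1: arr=0 -> substrate=0 bound=0 product=0
t=2: arr=2 -> substrate=0 bound=2 product=0
t=3: arr=0 -> substrate=0 bound=2 product=0
t=4: arr=1 -> substrate=0 bound=3 product=0
t=5: arr=0 -> substrate=0 bound=3 product=0
t=6: arr=0 -> substrate=0 bound=1 product=2
t=7: arr=0 -> substrate=0 bound=1 product=2
t=8: arr=2 -> substrate=0 bound=2 product=3
t=9: arr=2 -> substrate=0 bound=4 product=3
t=10: arr=2 -> substrate=2 bound=4 product=3
t=11: arr=0 -> substrate=2 bound=4 product=3
t=12: arr=1 -> substrate=1 bound=4 product=5
t=13: arr=2 -> substrate=1 bound=4 product=7

Answer: 0 0 2 2 3 3 1 1 2 4 4 4 4 4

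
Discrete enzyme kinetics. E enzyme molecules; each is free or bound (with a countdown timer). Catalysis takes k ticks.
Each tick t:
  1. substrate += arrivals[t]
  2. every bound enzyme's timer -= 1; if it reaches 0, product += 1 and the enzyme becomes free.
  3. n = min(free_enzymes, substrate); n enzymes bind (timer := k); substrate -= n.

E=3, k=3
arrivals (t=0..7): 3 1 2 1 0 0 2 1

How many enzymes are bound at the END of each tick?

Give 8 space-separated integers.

t=0: arr=3 -> substrate=0 bound=3 product=0
t=1: arr=1 -> substrate=1 bound=3 product=0
t=2: arr=2 -> substrate=3 bound=3 product=0
t=3: arr=1 -> substrate=1 bound=3 product=3
t=4: arr=0 -> substrate=1 bound=3 product=3
t=5: arr=0 -> substrate=1 bound=3 product=3
t=6: arr=2 -> substrate=0 bound=3 product=6
t=7: arr=1 -> substrate=1 bound=3 product=6

Answer: 3 3 3 3 3 3 3 3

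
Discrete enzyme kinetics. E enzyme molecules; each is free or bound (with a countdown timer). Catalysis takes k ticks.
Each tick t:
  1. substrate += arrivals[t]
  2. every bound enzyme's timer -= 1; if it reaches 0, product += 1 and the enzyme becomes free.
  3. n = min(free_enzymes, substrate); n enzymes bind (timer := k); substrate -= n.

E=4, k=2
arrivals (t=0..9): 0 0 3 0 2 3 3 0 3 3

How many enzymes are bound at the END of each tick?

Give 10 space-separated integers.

t=0: arr=0 -> substrate=0 bound=0 product=0
t=1: arr=0 -> substrate=0 bound=0 product=0
t=2: arr=3 -> substrate=0 bound=3 product=0
t=3: arr=0 -> substrate=0 bound=3 product=0
t=4: arr=2 -> substrate=0 bound=2 product=3
t=5: arr=3 -> substrate=1 bound=4 product=3
t=6: arr=3 -> substrate=2 bound=4 product=5
t=7: arr=0 -> substrate=0 bound=4 product=7
t=8: arr=3 -> substrate=1 bound=4 product=9
t=9: arr=3 -> substrate=2 bound=4 product=11

Answer: 0 0 3 3 2 4 4 4 4 4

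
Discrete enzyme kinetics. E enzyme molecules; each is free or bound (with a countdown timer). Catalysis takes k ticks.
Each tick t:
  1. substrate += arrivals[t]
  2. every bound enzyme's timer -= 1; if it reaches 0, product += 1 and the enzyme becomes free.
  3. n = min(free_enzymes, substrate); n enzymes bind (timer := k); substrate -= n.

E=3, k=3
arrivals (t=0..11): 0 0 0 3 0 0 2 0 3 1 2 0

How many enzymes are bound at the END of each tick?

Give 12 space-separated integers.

Answer: 0 0 0 3 3 3 2 2 3 3 3 3

Derivation:
t=0: arr=0 -> substrate=0 bound=0 product=0
t=1: arr=0 -> substrate=0 bound=0 product=0
t=2: arr=0 -> substrate=0 bound=0 product=0
t=3: arr=3 -> substrate=0 bound=3 product=0
t=4: arr=0 -> substrate=0 bound=3 product=0
t=5: arr=0 -> substrate=0 bound=3 product=0
t=6: arr=2 -> substrate=0 bound=2 product=3
t=7: arr=0 -> substrate=0 bound=2 product=3
t=8: arr=3 -> substrate=2 bound=3 product=3
t=9: arr=1 -> substrate=1 bound=3 product=5
t=10: arr=2 -> substrate=3 bound=3 product=5
t=11: arr=0 -> substrate=2 bound=3 product=6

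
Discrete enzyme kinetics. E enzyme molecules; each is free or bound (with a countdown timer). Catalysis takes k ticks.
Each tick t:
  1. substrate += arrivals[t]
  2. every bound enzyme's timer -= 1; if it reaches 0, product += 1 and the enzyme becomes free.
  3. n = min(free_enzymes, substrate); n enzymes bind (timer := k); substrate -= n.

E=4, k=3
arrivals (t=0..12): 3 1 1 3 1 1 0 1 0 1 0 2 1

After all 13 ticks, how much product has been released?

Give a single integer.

t=0: arr=3 -> substrate=0 bound=3 product=0
t=1: arr=1 -> substrate=0 bound=4 product=0
t=2: arr=1 -> substrate=1 bound=4 product=0
t=3: arr=3 -> substrate=1 bound=4 product=3
t=4: arr=1 -> substrate=1 bound=4 product=4
t=5: arr=1 -> substrate=2 bound=4 product=4
t=6: arr=0 -> substrate=0 bound=3 product=7
t=7: arr=1 -> substrate=0 bound=3 product=8
t=8: arr=0 -> substrate=0 bound=3 product=8
t=9: arr=1 -> substrate=0 bound=2 product=10
t=10: arr=0 -> substrate=0 bound=1 product=11
t=11: arr=2 -> substrate=0 bound=3 product=11
t=12: arr=1 -> substrate=0 bound=3 product=12

Answer: 12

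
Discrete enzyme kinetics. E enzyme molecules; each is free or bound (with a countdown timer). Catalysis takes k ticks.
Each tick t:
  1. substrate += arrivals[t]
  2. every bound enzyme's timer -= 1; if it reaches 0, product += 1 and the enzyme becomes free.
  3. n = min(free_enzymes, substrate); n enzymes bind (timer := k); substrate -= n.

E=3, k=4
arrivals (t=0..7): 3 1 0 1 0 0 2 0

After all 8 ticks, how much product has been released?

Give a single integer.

t=0: arr=3 -> substrate=0 bound=3 product=0
t=1: arr=1 -> substrate=1 bound=3 product=0
t=2: arr=0 -> substrate=1 bound=3 product=0
t=3: arr=1 -> substrate=2 bound=3 product=0
t=4: arr=0 -> substrate=0 bound=2 product=3
t=5: arr=0 -> substrate=0 bound=2 product=3
t=6: arr=2 -> substrate=1 bound=3 product=3
t=7: arr=0 -> substrate=1 bound=3 product=3

Answer: 3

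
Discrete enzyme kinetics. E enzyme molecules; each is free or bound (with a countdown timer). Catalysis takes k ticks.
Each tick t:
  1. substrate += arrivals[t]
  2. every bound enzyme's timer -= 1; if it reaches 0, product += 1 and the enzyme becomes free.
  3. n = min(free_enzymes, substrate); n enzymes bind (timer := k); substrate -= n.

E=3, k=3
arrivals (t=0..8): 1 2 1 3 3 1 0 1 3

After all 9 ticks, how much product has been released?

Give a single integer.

t=0: arr=1 -> substrate=0 bound=1 product=0
t=1: arr=2 -> substrate=0 bound=3 product=0
t=2: arr=1 -> substrate=1 bound=3 product=0
t=3: arr=3 -> substrate=3 bound=3 product=1
t=4: arr=3 -> substrate=4 bound=3 product=3
t=5: arr=1 -> substrate=5 bound=3 product=3
t=6: arr=0 -> substrate=4 bound=3 product=4
t=7: arr=1 -> substrate=3 bound=3 product=6
t=8: arr=3 -> substrate=6 bound=3 product=6

Answer: 6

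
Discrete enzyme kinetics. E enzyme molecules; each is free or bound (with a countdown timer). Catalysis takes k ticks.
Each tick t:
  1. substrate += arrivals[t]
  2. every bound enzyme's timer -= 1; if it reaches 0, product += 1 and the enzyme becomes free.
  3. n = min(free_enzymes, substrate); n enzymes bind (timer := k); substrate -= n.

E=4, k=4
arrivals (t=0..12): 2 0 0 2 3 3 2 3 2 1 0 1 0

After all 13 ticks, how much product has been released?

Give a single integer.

Answer: 10

Derivation:
t=0: arr=2 -> substrate=0 bound=2 product=0
t=1: arr=0 -> substrate=0 bound=2 product=0
t=2: arr=0 -> substrate=0 bound=2 product=0
t=3: arr=2 -> substrate=0 bound=4 product=0
t=4: arr=3 -> substrate=1 bound=4 product=2
t=5: arr=3 -> substrate=4 bound=4 product=2
t=6: arr=2 -> substrate=6 bound=4 product=2
t=7: arr=3 -> substrate=7 bound=4 product=4
t=8: arr=2 -> substrate=7 bound=4 product=6
t=9: arr=1 -> substrate=8 bound=4 product=6
t=10: arr=0 -> substrate=8 bound=4 product=6
t=11: arr=1 -> substrate=7 bound=4 product=8
t=12: arr=0 -> substrate=5 bound=4 product=10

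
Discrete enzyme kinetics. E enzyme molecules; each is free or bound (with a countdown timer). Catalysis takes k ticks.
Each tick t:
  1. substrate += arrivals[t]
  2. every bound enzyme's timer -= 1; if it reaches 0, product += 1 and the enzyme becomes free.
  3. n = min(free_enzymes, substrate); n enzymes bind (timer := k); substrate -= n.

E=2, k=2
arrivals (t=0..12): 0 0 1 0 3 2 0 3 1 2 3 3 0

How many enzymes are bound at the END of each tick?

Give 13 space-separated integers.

t=0: arr=0 -> substrate=0 bound=0 product=0
t=1: arr=0 -> substrate=0 bound=0 product=0
t=2: arr=1 -> substrate=0 bound=1 product=0
t=3: arr=0 -> substrate=0 bound=1 product=0
t=4: arr=3 -> substrate=1 bound=2 product=1
t=5: arr=2 -> substrate=3 bound=2 product=1
t=6: arr=0 -> substrate=1 bound=2 product=3
t=7: arr=3 -> substrate=4 bound=2 product=3
t=8: arr=1 -> substrate=3 bound=2 product=5
t=9: arr=2 -> substrate=5 bound=2 product=5
t=10: arr=3 -> substrate=6 bound=2 product=7
t=11: arr=3 -> substrate=9 bound=2 product=7
t=12: arr=0 -> substrate=7 bound=2 product=9

Answer: 0 0 1 1 2 2 2 2 2 2 2 2 2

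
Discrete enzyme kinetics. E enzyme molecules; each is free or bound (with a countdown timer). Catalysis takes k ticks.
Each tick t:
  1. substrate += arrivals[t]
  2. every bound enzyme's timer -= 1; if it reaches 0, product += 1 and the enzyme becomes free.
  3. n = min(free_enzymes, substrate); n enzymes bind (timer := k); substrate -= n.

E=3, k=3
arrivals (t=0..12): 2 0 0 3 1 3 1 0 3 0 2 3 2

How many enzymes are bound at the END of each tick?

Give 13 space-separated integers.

Answer: 2 2 2 3 3 3 3 3 3 3 3 3 3

Derivation:
t=0: arr=2 -> substrate=0 bound=2 product=0
t=1: arr=0 -> substrate=0 bound=2 product=0
t=2: arr=0 -> substrate=0 bound=2 product=0
t=3: arr=3 -> substrate=0 bound=3 product=2
t=4: arr=1 -> substrate=1 bound=3 product=2
t=5: arr=3 -> substrate=4 bound=3 product=2
t=6: arr=1 -> substrate=2 bound=3 product=5
t=7: arr=0 -> substrate=2 bound=3 product=5
t=8: arr=3 -> substrate=5 bound=3 product=5
t=9: arr=0 -> substrate=2 bound=3 product=8
t=10: arr=2 -> substrate=4 bound=3 product=8
t=11: arr=3 -> substrate=7 bound=3 product=8
t=12: arr=2 -> substrate=6 bound=3 product=11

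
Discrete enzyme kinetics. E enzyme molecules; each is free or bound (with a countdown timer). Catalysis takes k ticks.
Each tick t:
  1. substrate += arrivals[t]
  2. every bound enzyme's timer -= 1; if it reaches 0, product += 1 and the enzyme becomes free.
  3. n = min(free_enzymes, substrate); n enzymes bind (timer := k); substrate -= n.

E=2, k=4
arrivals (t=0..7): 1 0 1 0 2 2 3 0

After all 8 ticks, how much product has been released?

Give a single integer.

Answer: 2

Derivation:
t=0: arr=1 -> substrate=0 bound=1 product=0
t=1: arr=0 -> substrate=0 bound=1 product=0
t=2: arr=1 -> substrate=0 bound=2 product=0
t=3: arr=0 -> substrate=0 bound=2 product=0
t=4: arr=2 -> substrate=1 bound=2 product=1
t=5: arr=2 -> substrate=3 bound=2 product=1
t=6: arr=3 -> substrate=5 bound=2 product=2
t=7: arr=0 -> substrate=5 bound=2 product=2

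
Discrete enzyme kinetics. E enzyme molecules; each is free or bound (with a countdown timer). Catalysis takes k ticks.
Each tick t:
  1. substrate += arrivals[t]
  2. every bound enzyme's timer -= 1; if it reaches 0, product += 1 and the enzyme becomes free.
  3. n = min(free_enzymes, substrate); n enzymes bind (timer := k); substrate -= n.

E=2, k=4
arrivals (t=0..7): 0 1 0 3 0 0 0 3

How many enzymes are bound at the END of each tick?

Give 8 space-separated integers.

Answer: 0 1 1 2 2 2 2 2

Derivation:
t=0: arr=0 -> substrate=0 bound=0 product=0
t=1: arr=1 -> substrate=0 bound=1 product=0
t=2: arr=0 -> substrate=0 bound=1 product=0
t=3: arr=3 -> substrate=2 bound=2 product=0
t=4: arr=0 -> substrate=2 bound=2 product=0
t=5: arr=0 -> substrate=1 bound=2 product=1
t=6: arr=0 -> substrate=1 bound=2 product=1
t=7: arr=3 -> substrate=3 bound=2 product=2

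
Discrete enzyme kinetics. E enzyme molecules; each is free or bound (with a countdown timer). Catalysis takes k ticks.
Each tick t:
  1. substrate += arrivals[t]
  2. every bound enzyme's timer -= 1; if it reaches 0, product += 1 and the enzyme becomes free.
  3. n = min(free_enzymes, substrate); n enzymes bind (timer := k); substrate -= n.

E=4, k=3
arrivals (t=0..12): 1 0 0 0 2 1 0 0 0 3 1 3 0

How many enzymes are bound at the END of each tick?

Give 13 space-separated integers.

Answer: 1 1 1 0 2 3 3 1 0 3 4 4 4

Derivation:
t=0: arr=1 -> substrate=0 bound=1 product=0
t=1: arr=0 -> substrate=0 bound=1 product=0
t=2: arr=0 -> substrate=0 bound=1 product=0
t=3: arr=0 -> substrate=0 bound=0 product=1
t=4: arr=2 -> substrate=0 bound=2 product=1
t=5: arr=1 -> substrate=0 bound=3 product=1
t=6: arr=0 -> substrate=0 bound=3 product=1
t=7: arr=0 -> substrate=0 bound=1 product=3
t=8: arr=0 -> substrate=0 bound=0 product=4
t=9: arr=3 -> substrate=0 bound=3 product=4
t=10: arr=1 -> substrate=0 bound=4 product=4
t=11: arr=3 -> substrate=3 bound=4 product=4
t=12: arr=0 -> substrate=0 bound=4 product=7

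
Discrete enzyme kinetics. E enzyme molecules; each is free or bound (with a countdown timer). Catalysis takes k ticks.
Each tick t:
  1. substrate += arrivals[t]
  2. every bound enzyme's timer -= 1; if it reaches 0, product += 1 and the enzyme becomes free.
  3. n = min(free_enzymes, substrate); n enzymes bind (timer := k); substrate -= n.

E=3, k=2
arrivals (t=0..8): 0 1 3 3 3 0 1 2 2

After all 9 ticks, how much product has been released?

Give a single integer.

t=0: arr=0 -> substrate=0 bound=0 product=0
t=1: arr=1 -> substrate=0 bound=1 product=0
t=2: arr=3 -> substrate=1 bound=3 product=0
t=3: arr=3 -> substrate=3 bound=3 product=1
t=4: arr=3 -> substrate=4 bound=3 product=3
t=5: arr=0 -> substrate=3 bound=3 product=4
t=6: arr=1 -> substrate=2 bound=3 product=6
t=7: arr=2 -> substrate=3 bound=3 product=7
t=8: arr=2 -> substrate=3 bound=3 product=9

Answer: 9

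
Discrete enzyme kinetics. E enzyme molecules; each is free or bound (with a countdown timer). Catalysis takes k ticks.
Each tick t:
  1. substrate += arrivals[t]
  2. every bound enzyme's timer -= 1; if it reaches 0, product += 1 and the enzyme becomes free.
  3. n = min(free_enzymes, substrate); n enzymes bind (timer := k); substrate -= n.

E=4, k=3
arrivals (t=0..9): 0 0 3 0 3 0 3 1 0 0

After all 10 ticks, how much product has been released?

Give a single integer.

Answer: 7

Derivation:
t=0: arr=0 -> substrate=0 bound=0 product=0
t=1: arr=0 -> substrate=0 bound=0 product=0
t=2: arr=3 -> substrate=0 bound=3 product=0
t=3: arr=0 -> substrate=0 bound=3 product=0
t=4: arr=3 -> substrate=2 bound=4 product=0
t=5: arr=0 -> substrate=0 bound=3 product=3
t=6: arr=3 -> substrate=2 bound=4 product=3
t=7: arr=1 -> substrate=2 bound=4 product=4
t=8: arr=0 -> substrate=0 bound=4 product=6
t=9: arr=0 -> substrate=0 bound=3 product=7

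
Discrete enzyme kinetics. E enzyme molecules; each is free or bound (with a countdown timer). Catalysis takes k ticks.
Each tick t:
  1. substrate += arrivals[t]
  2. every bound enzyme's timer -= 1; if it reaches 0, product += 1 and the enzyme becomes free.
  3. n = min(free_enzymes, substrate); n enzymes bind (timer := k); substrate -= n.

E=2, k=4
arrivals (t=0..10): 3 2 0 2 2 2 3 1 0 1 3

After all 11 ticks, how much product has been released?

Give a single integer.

t=0: arr=3 -> substrate=1 bound=2 product=0
t=1: arr=2 -> substrate=3 bound=2 product=0
t=2: arr=0 -> substrate=3 bound=2 product=0
t=3: arr=2 -> substrate=5 bound=2 product=0
t=4: arr=2 -> substrate=5 bound=2 product=2
t=5: arr=2 -> substrate=7 bound=2 product=2
t=6: arr=3 -> substrate=10 bound=2 product=2
t=7: arr=1 -> substrate=11 bound=2 product=2
t=8: arr=0 -> substrate=9 bound=2 product=4
t=9: arr=1 -> substrate=10 bound=2 product=4
t=10: arr=3 -> substrate=13 bound=2 product=4

Answer: 4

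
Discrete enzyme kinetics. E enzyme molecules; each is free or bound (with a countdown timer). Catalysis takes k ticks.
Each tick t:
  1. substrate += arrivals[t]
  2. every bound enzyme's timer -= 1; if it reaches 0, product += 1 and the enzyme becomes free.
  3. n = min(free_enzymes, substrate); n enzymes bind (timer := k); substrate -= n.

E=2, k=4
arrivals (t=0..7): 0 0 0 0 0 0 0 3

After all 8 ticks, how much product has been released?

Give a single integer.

Answer: 0

Derivation:
t=0: arr=0 -> substrate=0 bound=0 product=0
t=1: arr=0 -> substrate=0 bound=0 product=0
t=2: arr=0 -> substrate=0 bound=0 product=0
t=3: arr=0 -> substrate=0 bound=0 product=0
t=4: arr=0 -> substrate=0 bound=0 product=0
t=5: arr=0 -> substrate=0 bound=0 product=0
t=6: arr=0 -> substrate=0 bound=0 product=0
t=7: arr=3 -> substrate=1 bound=2 product=0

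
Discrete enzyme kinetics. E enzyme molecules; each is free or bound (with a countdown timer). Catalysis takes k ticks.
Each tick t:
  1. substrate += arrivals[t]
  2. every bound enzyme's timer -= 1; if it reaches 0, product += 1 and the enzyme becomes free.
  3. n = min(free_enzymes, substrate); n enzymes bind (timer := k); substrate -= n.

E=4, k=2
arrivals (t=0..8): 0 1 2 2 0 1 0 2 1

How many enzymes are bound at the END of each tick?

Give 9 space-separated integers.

t=0: arr=0 -> substrate=0 bound=0 product=0
t=1: arr=1 -> substrate=0 bound=1 product=0
t=2: arr=2 -> substrate=0 bound=3 product=0
t=3: arr=2 -> substrate=0 bound=4 product=1
t=4: arr=0 -> substrate=0 bound=2 product=3
t=5: arr=1 -> substrate=0 bound=1 product=5
t=6: arr=0 -> substrate=0 bound=1 product=5
t=7: arr=2 -> substrate=0 bound=2 product=6
t=8: arr=1 -> substrate=0 bound=3 product=6

Answer: 0 1 3 4 2 1 1 2 3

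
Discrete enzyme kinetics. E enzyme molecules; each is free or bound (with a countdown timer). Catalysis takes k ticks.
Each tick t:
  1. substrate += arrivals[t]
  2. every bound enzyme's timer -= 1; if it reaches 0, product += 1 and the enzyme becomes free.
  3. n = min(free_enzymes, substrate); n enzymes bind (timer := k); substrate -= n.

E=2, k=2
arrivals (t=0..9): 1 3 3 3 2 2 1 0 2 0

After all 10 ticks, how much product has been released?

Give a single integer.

Answer: 8

Derivation:
t=0: arr=1 -> substrate=0 bound=1 product=0
t=1: arr=3 -> substrate=2 bound=2 product=0
t=2: arr=3 -> substrate=4 bound=2 product=1
t=3: arr=3 -> substrate=6 bound=2 product=2
t=4: arr=2 -> substrate=7 bound=2 product=3
t=5: arr=2 -> substrate=8 bound=2 product=4
t=6: arr=1 -> substrate=8 bound=2 product=5
t=7: arr=0 -> substrate=7 bound=2 product=6
t=8: arr=2 -> substrate=8 bound=2 product=7
t=9: arr=0 -> substrate=7 bound=2 product=8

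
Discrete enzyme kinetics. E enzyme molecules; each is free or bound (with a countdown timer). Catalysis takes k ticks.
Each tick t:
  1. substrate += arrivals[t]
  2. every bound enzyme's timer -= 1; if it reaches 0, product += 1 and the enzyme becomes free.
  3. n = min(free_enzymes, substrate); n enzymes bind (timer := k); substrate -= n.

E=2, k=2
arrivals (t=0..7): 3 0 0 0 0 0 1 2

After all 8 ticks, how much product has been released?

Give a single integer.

Answer: 3

Derivation:
t=0: arr=3 -> substrate=1 bound=2 product=0
t=1: arr=0 -> substrate=1 bound=2 product=0
t=2: arr=0 -> substrate=0 bound=1 product=2
t=3: arr=0 -> substrate=0 bound=1 product=2
t=4: arr=0 -> substrate=0 bound=0 product=3
t=5: arr=0 -> substrate=0 bound=0 product=3
t=6: arr=1 -> substrate=0 bound=1 product=3
t=7: arr=2 -> substrate=1 bound=2 product=3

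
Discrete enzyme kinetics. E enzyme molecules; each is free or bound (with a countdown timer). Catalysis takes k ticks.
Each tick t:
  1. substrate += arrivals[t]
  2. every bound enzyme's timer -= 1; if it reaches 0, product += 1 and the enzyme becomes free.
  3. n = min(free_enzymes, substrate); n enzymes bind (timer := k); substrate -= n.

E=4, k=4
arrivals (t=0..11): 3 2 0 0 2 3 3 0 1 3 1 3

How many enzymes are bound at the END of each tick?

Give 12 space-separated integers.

t=0: arr=3 -> substrate=0 bound=3 product=0
t=1: arr=2 -> substrate=1 bound=4 product=0
t=2: arr=0 -> substrate=1 bound=4 product=0
t=3: arr=0 -> substrate=1 bound=4 product=0
t=4: arr=2 -> substrate=0 bound=4 product=3
t=5: arr=3 -> substrate=2 bound=4 product=4
t=6: arr=3 -> substrate=5 bound=4 product=4
t=7: arr=0 -> substrate=5 bound=4 product=4
t=8: arr=1 -> substrate=3 bound=4 product=7
t=9: arr=3 -> substrate=5 bound=4 product=8
t=10: arr=1 -> substrate=6 bound=4 product=8
t=11: arr=3 -> substrate=9 bound=4 product=8

Answer: 3 4 4 4 4 4 4 4 4 4 4 4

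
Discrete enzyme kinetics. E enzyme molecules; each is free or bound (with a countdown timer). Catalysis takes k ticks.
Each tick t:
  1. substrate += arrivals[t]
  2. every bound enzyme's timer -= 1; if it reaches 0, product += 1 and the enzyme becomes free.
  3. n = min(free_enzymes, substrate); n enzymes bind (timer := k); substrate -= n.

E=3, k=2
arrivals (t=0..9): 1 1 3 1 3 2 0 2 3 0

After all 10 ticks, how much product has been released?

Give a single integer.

t=0: arr=1 -> substrate=0 bound=1 product=0
t=1: arr=1 -> substrate=0 bound=2 product=0
t=2: arr=3 -> substrate=1 bound=3 product=1
t=3: arr=1 -> substrate=1 bound=3 product=2
t=4: arr=3 -> substrate=2 bound=3 product=4
t=5: arr=2 -> substrate=3 bound=3 product=5
t=6: arr=0 -> substrate=1 bound=3 product=7
t=7: arr=2 -> substrate=2 bound=3 product=8
t=8: arr=3 -> substrate=3 bound=3 product=10
t=9: arr=0 -> substrate=2 bound=3 product=11

Answer: 11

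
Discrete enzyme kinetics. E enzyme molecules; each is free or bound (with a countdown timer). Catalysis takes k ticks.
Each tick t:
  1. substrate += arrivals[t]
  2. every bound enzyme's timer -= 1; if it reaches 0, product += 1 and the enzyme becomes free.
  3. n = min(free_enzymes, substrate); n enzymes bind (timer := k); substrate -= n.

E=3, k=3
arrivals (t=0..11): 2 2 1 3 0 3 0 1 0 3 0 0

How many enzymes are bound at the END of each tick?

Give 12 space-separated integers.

t=0: arr=2 -> substrate=0 bound=2 product=0
t=1: arr=2 -> substrate=1 bound=3 product=0
t=2: arr=1 -> substrate=2 bound=3 product=0
t=3: arr=3 -> substrate=3 bound=3 product=2
t=4: arr=0 -> substrate=2 bound=3 product=3
t=5: arr=3 -> substrate=5 bound=3 product=3
t=6: arr=0 -> substrate=3 bound=3 product=5
t=7: arr=1 -> substrate=3 bound=3 product=6
t=8: arr=0 -> substrate=3 bound=3 product=6
t=9: arr=3 -> substrate=4 bound=3 product=8
t=10: arr=0 -> substrate=3 bound=3 product=9
t=11: arr=0 -> substrate=3 bound=3 product=9

Answer: 2 3 3 3 3 3 3 3 3 3 3 3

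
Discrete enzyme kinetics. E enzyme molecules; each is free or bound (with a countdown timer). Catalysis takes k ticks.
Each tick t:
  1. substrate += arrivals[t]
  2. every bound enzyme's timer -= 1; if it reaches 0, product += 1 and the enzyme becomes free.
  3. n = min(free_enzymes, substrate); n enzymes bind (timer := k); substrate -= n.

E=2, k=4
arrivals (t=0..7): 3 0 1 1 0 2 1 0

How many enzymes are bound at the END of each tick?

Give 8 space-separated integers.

t=0: arr=3 -> substrate=1 bound=2 product=0
t=1: arr=0 -> substrate=1 bound=2 product=0
t=2: arr=1 -> substrate=2 bound=2 product=0
t=3: arr=1 -> substrate=3 bound=2 product=0
t=4: arr=0 -> substrate=1 bound=2 product=2
t=5: arr=2 -> substrate=3 bound=2 product=2
t=6: arr=1 -> substrate=4 bound=2 product=2
t=7: arr=0 -> substrate=4 bound=2 product=2

Answer: 2 2 2 2 2 2 2 2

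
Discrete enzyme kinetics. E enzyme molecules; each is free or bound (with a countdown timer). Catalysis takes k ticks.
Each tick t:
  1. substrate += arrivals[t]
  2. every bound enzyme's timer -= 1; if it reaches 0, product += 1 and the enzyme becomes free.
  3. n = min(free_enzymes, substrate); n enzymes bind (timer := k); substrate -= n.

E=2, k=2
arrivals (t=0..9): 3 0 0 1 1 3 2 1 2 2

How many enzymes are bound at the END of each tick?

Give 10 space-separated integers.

Answer: 2 2 1 2 2 2 2 2 2 2

Derivation:
t=0: arr=3 -> substrate=1 bound=2 product=0
t=1: arr=0 -> substrate=1 bound=2 product=0
t=2: arr=0 -> substrate=0 bound=1 product=2
t=3: arr=1 -> substrate=0 bound=2 product=2
t=4: arr=1 -> substrate=0 bound=2 product=3
t=5: arr=3 -> substrate=2 bound=2 product=4
t=6: arr=2 -> substrate=3 bound=2 product=5
t=7: arr=1 -> substrate=3 bound=2 product=6
t=8: arr=2 -> substrate=4 bound=2 product=7
t=9: arr=2 -> substrate=5 bound=2 product=8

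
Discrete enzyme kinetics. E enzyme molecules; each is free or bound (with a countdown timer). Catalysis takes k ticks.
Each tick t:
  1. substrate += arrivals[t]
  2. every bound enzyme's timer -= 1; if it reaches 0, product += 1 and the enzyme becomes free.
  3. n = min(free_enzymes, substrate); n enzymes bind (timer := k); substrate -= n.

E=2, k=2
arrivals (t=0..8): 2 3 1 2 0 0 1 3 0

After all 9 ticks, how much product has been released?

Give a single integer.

Answer: 8

Derivation:
t=0: arr=2 -> substrate=0 bound=2 product=0
t=1: arr=3 -> substrate=3 bound=2 product=0
t=2: arr=1 -> substrate=2 bound=2 product=2
t=3: arr=2 -> substrate=4 bound=2 product=2
t=4: arr=0 -> substrate=2 bound=2 product=4
t=5: arr=0 -> substrate=2 bound=2 product=4
t=6: arr=1 -> substrate=1 bound=2 product=6
t=7: arr=3 -> substrate=4 bound=2 product=6
t=8: arr=0 -> substrate=2 bound=2 product=8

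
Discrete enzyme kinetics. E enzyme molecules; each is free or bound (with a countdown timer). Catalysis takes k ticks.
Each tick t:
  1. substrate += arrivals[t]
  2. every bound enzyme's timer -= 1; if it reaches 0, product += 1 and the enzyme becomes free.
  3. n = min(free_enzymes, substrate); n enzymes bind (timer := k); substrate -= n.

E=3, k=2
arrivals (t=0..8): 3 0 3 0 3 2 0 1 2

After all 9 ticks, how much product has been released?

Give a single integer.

t=0: arr=3 -> substrate=0 bound=3 product=0
t=1: arr=0 -> substrate=0 bound=3 product=0
t=2: arr=3 -> substrate=0 bound=3 product=3
t=3: arr=0 -> substrate=0 bound=3 product=3
t=4: arr=3 -> substrate=0 bound=3 product=6
t=5: arr=2 -> substrate=2 bound=3 product=6
t=6: arr=0 -> substrate=0 bound=2 product=9
t=7: arr=1 -> substrate=0 bound=3 product=9
t=8: arr=2 -> substrate=0 bound=3 product=11

Answer: 11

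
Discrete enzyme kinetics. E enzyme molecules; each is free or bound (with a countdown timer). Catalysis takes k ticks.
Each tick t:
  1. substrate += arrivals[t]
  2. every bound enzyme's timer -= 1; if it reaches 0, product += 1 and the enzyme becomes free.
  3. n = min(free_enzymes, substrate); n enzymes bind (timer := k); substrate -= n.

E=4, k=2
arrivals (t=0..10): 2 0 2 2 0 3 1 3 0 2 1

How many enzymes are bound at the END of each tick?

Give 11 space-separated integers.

t=0: arr=2 -> substrate=0 bound=2 product=0
t=1: arr=0 -> substrate=0 bound=2 product=0
t=2: arr=2 -> substrate=0 bound=2 product=2
t=3: arr=2 -> substrate=0 bound=4 product=2
t=4: arr=0 -> substrate=0 bound=2 product=4
t=5: arr=3 -> substrate=0 bound=3 product=6
t=6: arr=1 -> substrate=0 bound=4 product=6
t=7: arr=3 -> substrate=0 bound=4 product=9
t=8: arr=0 -> substrate=0 bound=3 product=10
t=9: arr=2 -> substrate=0 bound=2 product=13
t=10: arr=1 -> substrate=0 bound=3 product=13

Answer: 2 2 2 4 2 3 4 4 3 2 3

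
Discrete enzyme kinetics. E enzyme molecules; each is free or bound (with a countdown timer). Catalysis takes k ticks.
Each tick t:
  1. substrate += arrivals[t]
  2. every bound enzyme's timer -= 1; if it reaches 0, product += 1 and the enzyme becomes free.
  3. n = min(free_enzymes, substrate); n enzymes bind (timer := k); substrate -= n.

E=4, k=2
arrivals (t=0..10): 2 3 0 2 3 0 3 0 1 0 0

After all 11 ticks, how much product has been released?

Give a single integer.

t=0: arr=2 -> substrate=0 bound=2 product=0
t=1: arr=3 -> substrate=1 bound=4 product=0
t=2: arr=0 -> substrate=0 bound=3 product=2
t=3: arr=2 -> substrate=0 bound=3 product=4
t=4: arr=3 -> substrate=1 bound=4 product=5
t=5: arr=0 -> substrate=0 bound=3 product=7
t=6: arr=3 -> substrate=0 bound=4 product=9
t=7: arr=0 -> substrate=0 bound=3 product=10
t=8: arr=1 -> substrate=0 bound=1 product=13
t=9: arr=0 -> substrate=0 bound=1 product=13
t=10: arr=0 -> substrate=0 bound=0 product=14

Answer: 14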